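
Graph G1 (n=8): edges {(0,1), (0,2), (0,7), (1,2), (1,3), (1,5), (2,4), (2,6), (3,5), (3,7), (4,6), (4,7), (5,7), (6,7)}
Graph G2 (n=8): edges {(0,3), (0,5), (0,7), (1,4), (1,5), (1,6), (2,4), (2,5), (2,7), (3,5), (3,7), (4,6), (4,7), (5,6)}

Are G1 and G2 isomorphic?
Yes, isomorphic

The graphs are isomorphic.
One valid mapping φ: V(G1) → V(G2): 0→2, 1→4, 2→7, 3→1, 4→0, 5→6, 6→3, 7→5

Verify φ preserves adjacency — for each edge of G1, its image is an edge of G2:
  (0,1) → (φ(0),φ(1)) = (2,4) ∈ E(G2) ✓
  (0,2) → (φ(0),φ(2)) = (2,7) ∈ E(G2) ✓
  (0,7) → (φ(0),φ(7)) = (2,5) ∈ E(G2) ✓
  (1,2) → (φ(1),φ(2)) = (4,7) ∈ E(G2) ✓
  (1,3) → (φ(1),φ(3)) = (1,4) ∈ E(G2) ✓
  (1,5) → (φ(1),φ(5)) = (4,6) ∈ E(G2) ✓
  (2,4) → (φ(2),φ(4)) = (0,7) ∈ E(G2) ✓
  (2,6) → (φ(2),φ(6)) = (3,7) ∈ E(G2) ✓
  (3,5) → (φ(3),φ(5)) = (1,6) ∈ E(G2) ✓
  (3,7) → (φ(3),φ(7)) = (1,5) ∈ E(G2) ✓
  (4,6) → (φ(4),φ(6)) = (0,3) ∈ E(G2) ✓
  (4,7) → (φ(4),φ(7)) = (0,5) ∈ E(G2) ✓
  (5,7) → (φ(5),φ(7)) = (5,6) ∈ E(G2) ✓
  (6,7) → (φ(6),φ(7)) = (3,5) ∈ E(G2) ✓
All 14 edges of G1 map to edges of G2, and |E(G1)| = |E(G2)| = 14, so φ is a bijection on edges as well as vertices. Hence G1 ≅ G2.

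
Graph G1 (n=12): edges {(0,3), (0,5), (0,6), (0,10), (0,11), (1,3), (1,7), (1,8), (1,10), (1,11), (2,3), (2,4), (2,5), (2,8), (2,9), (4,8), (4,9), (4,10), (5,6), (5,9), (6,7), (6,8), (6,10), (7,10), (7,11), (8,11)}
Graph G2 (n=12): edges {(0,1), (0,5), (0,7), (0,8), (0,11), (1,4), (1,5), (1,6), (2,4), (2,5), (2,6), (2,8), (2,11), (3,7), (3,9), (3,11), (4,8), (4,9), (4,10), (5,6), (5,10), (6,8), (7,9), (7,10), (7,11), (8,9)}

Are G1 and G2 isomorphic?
Yes, isomorphic

The graphs are isomorphic.
One valid mapping φ: V(G1) → V(G2): 0→4, 1→5, 2→7, 3→10, 4→11, 5→9, 6→8, 7→6, 8→0, 9→3, 10→2, 11→1

Verify φ preserves adjacency — for each edge of G1, its image is an edge of G2:
  (0,3) → (φ(0),φ(3)) = (4,10) ∈ E(G2) ✓
  (0,5) → (φ(0),φ(5)) = (4,9) ∈ E(G2) ✓
  (0,6) → (φ(0),φ(6)) = (4,8) ∈ E(G2) ✓
  (0,10) → (φ(0),φ(10)) = (2,4) ∈ E(G2) ✓
  (0,11) → (φ(0),φ(11)) = (1,4) ∈ E(G2) ✓
  (1,3) → (φ(1),φ(3)) = (5,10) ∈ E(G2) ✓
  (1,7) → (φ(1),φ(7)) = (5,6) ∈ E(G2) ✓
  (1,8) → (φ(1),φ(8)) = (0,5) ∈ E(G2) ✓
  (1,10) → (φ(1),φ(10)) = (2,5) ∈ E(G2) ✓
  (1,11) → (φ(1),φ(11)) = (1,5) ∈ E(G2) ✓
  (2,3) → (φ(2),φ(3)) = (7,10) ∈ E(G2) ✓
  (2,4) → (φ(2),φ(4)) = (7,11) ∈ E(G2) ✓
  (2,5) → (φ(2),φ(5)) = (7,9) ∈ E(G2) ✓
  (2,8) → (φ(2),φ(8)) = (0,7) ∈ E(G2) ✓
  (2,9) → (φ(2),φ(9)) = (3,7) ∈ E(G2) ✓
  (4,8) → (φ(4),φ(8)) = (0,11) ∈ E(G2) ✓
  (4,9) → (φ(4),φ(9)) = (3,11) ∈ E(G2) ✓
  (4,10) → (φ(4),φ(10)) = (2,11) ∈ E(G2) ✓
  (5,6) → (φ(5),φ(6)) = (8,9) ∈ E(G2) ✓
  (5,9) → (φ(5),φ(9)) = (3,9) ∈ E(G2) ✓
  (6,7) → (φ(6),φ(7)) = (6,8) ∈ E(G2) ✓
  (6,8) → (φ(6),φ(8)) = (0,8) ∈ E(G2) ✓
  (6,10) → (φ(6),φ(10)) = (2,8) ∈ E(G2) ✓
  (7,10) → (φ(7),φ(10)) = (2,6) ∈ E(G2) ✓
  (7,11) → (φ(7),φ(11)) = (1,6) ∈ E(G2) ✓
  (8,11) → (φ(8),φ(11)) = (0,1) ∈ E(G2) ✓
All 26 edges of G1 map to edges of G2, and |E(G1)| = |E(G2)| = 26, so φ is a bijection on edges as well as vertices. Hence G1 ≅ G2.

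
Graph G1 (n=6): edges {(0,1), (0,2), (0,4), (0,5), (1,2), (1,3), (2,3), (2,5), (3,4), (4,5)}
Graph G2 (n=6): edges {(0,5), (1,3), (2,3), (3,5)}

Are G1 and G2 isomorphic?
No, not isomorphic

The graphs are NOT isomorphic.

Counting triangles (3-cliques): G1 has 4, G2 has 0.
Triangle count is an isomorphism invariant, so differing triangle counts rule out isomorphism.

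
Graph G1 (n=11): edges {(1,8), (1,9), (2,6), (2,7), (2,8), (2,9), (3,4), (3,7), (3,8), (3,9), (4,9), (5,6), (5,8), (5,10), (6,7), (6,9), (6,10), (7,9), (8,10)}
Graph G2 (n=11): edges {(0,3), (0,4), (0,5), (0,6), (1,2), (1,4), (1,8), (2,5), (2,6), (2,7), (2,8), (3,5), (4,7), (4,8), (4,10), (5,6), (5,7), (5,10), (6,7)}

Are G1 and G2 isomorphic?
Yes, isomorphic

The graphs are isomorphic.
One valid mapping φ: V(G1) → V(G2): 0→9, 1→10, 2→7, 3→0, 4→3, 5→1, 6→2, 7→6, 8→4, 9→5, 10→8

Verify φ preserves adjacency — for each edge of G1, its image is an edge of G2:
  (1,8) → (φ(1),φ(8)) = (4,10) ∈ E(G2) ✓
  (1,9) → (φ(1),φ(9)) = (5,10) ∈ E(G2) ✓
  (2,6) → (φ(2),φ(6)) = (2,7) ∈ E(G2) ✓
  (2,7) → (φ(2),φ(7)) = (6,7) ∈ E(G2) ✓
  (2,8) → (φ(2),φ(8)) = (4,7) ∈ E(G2) ✓
  (2,9) → (φ(2),φ(9)) = (5,7) ∈ E(G2) ✓
  (3,4) → (φ(3),φ(4)) = (0,3) ∈ E(G2) ✓
  (3,7) → (φ(3),φ(7)) = (0,6) ∈ E(G2) ✓
  (3,8) → (φ(3),φ(8)) = (0,4) ∈ E(G2) ✓
  (3,9) → (φ(3),φ(9)) = (0,5) ∈ E(G2) ✓
  (4,9) → (φ(4),φ(9)) = (3,5) ∈ E(G2) ✓
  (5,6) → (φ(5),φ(6)) = (1,2) ∈ E(G2) ✓
  (5,8) → (φ(5),φ(8)) = (1,4) ∈ E(G2) ✓
  (5,10) → (φ(5),φ(10)) = (1,8) ∈ E(G2) ✓
  (6,7) → (φ(6),φ(7)) = (2,6) ∈ E(G2) ✓
  (6,9) → (φ(6),φ(9)) = (2,5) ∈ E(G2) ✓
  (6,10) → (φ(6),φ(10)) = (2,8) ∈ E(G2) ✓
  (7,9) → (φ(7),φ(9)) = (5,6) ∈ E(G2) ✓
  (8,10) → (φ(8),φ(10)) = (4,8) ∈ E(G2) ✓
All 19 edges of G1 map to edges of G2, and |E(G1)| = |E(G2)| = 19, so φ is a bijection on edges as well as vertices. Hence G1 ≅ G2.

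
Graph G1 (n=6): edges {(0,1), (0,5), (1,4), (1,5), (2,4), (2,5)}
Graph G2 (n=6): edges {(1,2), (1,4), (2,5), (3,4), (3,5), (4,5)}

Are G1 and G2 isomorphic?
Yes, isomorphic

The graphs are isomorphic.
One valid mapping φ: V(G1) → V(G2): 0→3, 1→4, 2→2, 3→0, 4→1, 5→5

Verify φ preserves adjacency — for each edge of G1, its image is an edge of G2:
  (0,1) → (φ(0),φ(1)) = (3,4) ∈ E(G2) ✓
  (0,5) → (φ(0),φ(5)) = (3,5) ∈ E(G2) ✓
  (1,4) → (φ(1),φ(4)) = (1,4) ∈ E(G2) ✓
  (1,5) → (φ(1),φ(5)) = (4,5) ∈ E(G2) ✓
  (2,4) → (φ(2),φ(4)) = (1,2) ∈ E(G2) ✓
  (2,5) → (φ(2),φ(5)) = (2,5) ∈ E(G2) ✓
All 6 edges of G1 map to edges of G2, and |E(G1)| = |E(G2)| = 6, so φ is a bijection on edges as well as vertices. Hence G1 ≅ G2.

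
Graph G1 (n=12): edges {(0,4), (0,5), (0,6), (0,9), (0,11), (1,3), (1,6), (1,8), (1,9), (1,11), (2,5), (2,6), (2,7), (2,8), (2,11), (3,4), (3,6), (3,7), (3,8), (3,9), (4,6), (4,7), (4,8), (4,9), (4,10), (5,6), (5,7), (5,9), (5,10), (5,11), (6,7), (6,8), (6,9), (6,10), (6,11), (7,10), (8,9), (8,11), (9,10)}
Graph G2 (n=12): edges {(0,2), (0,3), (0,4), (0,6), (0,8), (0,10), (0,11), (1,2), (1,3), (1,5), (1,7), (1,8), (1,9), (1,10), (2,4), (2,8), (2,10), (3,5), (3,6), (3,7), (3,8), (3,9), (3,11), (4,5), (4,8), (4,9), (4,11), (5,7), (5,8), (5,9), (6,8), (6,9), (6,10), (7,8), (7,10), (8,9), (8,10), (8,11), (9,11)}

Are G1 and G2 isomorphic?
Yes, isomorphic

The graphs are isomorphic.
One valid mapping φ: V(G1) → V(G2): 0→6, 1→7, 2→2, 3→5, 4→9, 5→0, 6→8, 7→4, 8→1, 9→3, 10→11, 11→10

Verify φ preserves adjacency — for each edge of G1, its image is an edge of G2:
  (0,4) → (φ(0),φ(4)) = (6,9) ∈ E(G2) ✓
  (0,5) → (φ(0),φ(5)) = (0,6) ∈ E(G2) ✓
  (0,6) → (φ(0),φ(6)) = (6,8) ∈ E(G2) ✓
  (0,9) → (φ(0),φ(9)) = (3,6) ∈ E(G2) ✓
  (0,11) → (φ(0),φ(11)) = (6,10) ∈ E(G2) ✓
  (1,3) → (φ(1),φ(3)) = (5,7) ∈ E(G2) ✓
  (1,6) → (φ(1),φ(6)) = (7,8) ∈ E(G2) ✓
  (1,8) → (φ(1),φ(8)) = (1,7) ∈ E(G2) ✓
  (1,9) → (φ(1),φ(9)) = (3,7) ∈ E(G2) ✓
  (1,11) → (φ(1),φ(11)) = (7,10) ∈ E(G2) ✓
  (2,5) → (φ(2),φ(5)) = (0,2) ∈ E(G2) ✓
  (2,6) → (φ(2),φ(6)) = (2,8) ∈ E(G2) ✓
  (2,7) → (φ(2),φ(7)) = (2,4) ∈ E(G2) ✓
  (2,8) → (φ(2),φ(8)) = (1,2) ∈ E(G2) ✓
  (2,11) → (φ(2),φ(11)) = (2,10) ∈ E(G2) ✓
  (3,4) → (φ(3),φ(4)) = (5,9) ∈ E(G2) ✓
  (3,6) → (φ(3),φ(6)) = (5,8) ∈ E(G2) ✓
  (3,7) → (φ(3),φ(7)) = (4,5) ∈ E(G2) ✓
  (3,8) → (φ(3),φ(8)) = (1,5) ∈ E(G2) ✓
  (3,9) → (φ(3),φ(9)) = (3,5) ∈ E(G2) ✓
  (4,6) → (φ(4),φ(6)) = (8,9) ∈ E(G2) ✓
  (4,7) → (φ(4),φ(7)) = (4,9) ∈ E(G2) ✓
  (4,8) → (φ(4),φ(8)) = (1,9) ∈ E(G2) ✓
  (4,9) → (φ(4),φ(9)) = (3,9) ∈ E(G2) ✓
  (4,10) → (φ(4),φ(10)) = (9,11) ∈ E(G2) ✓
  (5,6) → (φ(5),φ(6)) = (0,8) ∈ E(G2) ✓
  (5,7) → (φ(5),φ(7)) = (0,4) ∈ E(G2) ✓
  (5,9) → (φ(5),φ(9)) = (0,3) ∈ E(G2) ✓
  (5,10) → (φ(5),φ(10)) = (0,11) ∈ E(G2) ✓
  (5,11) → (φ(5),φ(11)) = (0,10) ∈ E(G2) ✓
  (6,7) → (φ(6),φ(7)) = (4,8) ∈ E(G2) ✓
  (6,8) → (φ(6),φ(8)) = (1,8) ∈ E(G2) ✓
  (6,9) → (φ(6),φ(9)) = (3,8) ∈ E(G2) ✓
  (6,10) → (φ(6),φ(10)) = (8,11) ∈ E(G2) ✓
  (6,11) → (φ(6),φ(11)) = (8,10) ∈ E(G2) ✓
  (7,10) → (φ(7),φ(10)) = (4,11) ∈ E(G2) ✓
  (8,9) → (φ(8),φ(9)) = (1,3) ∈ E(G2) ✓
  (8,11) → (φ(8),φ(11)) = (1,10) ∈ E(G2) ✓
  (9,10) → (φ(9),φ(10)) = (3,11) ∈ E(G2) ✓
All 39 edges of G1 map to edges of G2, and |E(G1)| = |E(G2)| = 39, so φ is a bijection on edges as well as vertices. Hence G1 ≅ G2.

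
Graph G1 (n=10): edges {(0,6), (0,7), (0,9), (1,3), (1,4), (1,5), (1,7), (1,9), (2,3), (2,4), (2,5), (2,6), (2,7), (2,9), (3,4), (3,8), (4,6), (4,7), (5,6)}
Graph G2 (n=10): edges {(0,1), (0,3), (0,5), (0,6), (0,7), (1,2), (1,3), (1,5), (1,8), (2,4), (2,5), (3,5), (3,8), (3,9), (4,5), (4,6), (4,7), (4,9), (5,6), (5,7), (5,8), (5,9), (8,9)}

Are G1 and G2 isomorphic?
No, not isomorphic

The graphs are NOT isomorphic.

Degrees in G1: deg(0)=3, deg(1)=5, deg(2)=6, deg(3)=4, deg(4)=5, deg(5)=3, deg(6)=4, deg(7)=4, deg(8)=1, deg(9)=3.
Sorted degree sequence of G1: [6, 5, 5, 4, 4, 4, 3, 3, 3, 1].
Degrees in G2: deg(0)=5, deg(1)=5, deg(2)=3, deg(3)=5, deg(4)=5, deg(5)=9, deg(6)=3, deg(7)=3, deg(8)=4, deg(9)=4.
Sorted degree sequence of G2: [9, 5, 5, 5, 5, 4, 4, 3, 3, 3].
The (sorted) degree sequence is an isomorphism invariant, so since G1 and G2 have different degree sequences they cannot be isomorphic.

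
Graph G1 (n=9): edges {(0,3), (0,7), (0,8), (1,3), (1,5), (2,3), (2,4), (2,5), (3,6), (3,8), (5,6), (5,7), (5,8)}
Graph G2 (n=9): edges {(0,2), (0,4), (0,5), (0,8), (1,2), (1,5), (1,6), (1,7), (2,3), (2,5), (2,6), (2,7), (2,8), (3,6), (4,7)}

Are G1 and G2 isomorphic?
No, not isomorphic

The graphs are NOT isomorphic.

Degrees in G1: deg(0)=3, deg(1)=2, deg(2)=3, deg(3)=5, deg(4)=1, deg(5)=5, deg(6)=2, deg(7)=2, deg(8)=3.
Sorted degree sequence of G1: [5, 5, 3, 3, 3, 2, 2, 2, 1].
Degrees in G2: deg(0)=4, deg(1)=4, deg(2)=7, deg(3)=2, deg(4)=2, deg(5)=3, deg(6)=3, deg(7)=3, deg(8)=2.
Sorted degree sequence of G2: [7, 4, 4, 3, 3, 3, 2, 2, 2].
The (sorted) degree sequence is an isomorphism invariant, so since G1 and G2 have different degree sequences they cannot be isomorphic.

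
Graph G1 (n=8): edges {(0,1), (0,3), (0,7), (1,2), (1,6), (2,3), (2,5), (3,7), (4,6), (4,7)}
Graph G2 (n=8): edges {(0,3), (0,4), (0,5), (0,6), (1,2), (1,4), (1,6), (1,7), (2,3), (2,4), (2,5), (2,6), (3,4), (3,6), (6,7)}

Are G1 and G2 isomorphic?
No, not isomorphic

The graphs are NOT isomorphic.

Degrees in G1: deg(0)=3, deg(1)=3, deg(2)=3, deg(3)=3, deg(4)=2, deg(5)=1, deg(6)=2, deg(7)=3.
Sorted degree sequence of G1: [3, 3, 3, 3, 3, 2, 2, 1].
Degrees in G2: deg(0)=4, deg(1)=4, deg(2)=5, deg(3)=4, deg(4)=4, deg(5)=2, deg(6)=5, deg(7)=2.
Sorted degree sequence of G2: [5, 5, 4, 4, 4, 4, 2, 2].
The (sorted) degree sequence is an isomorphism invariant, so since G1 and G2 have different degree sequences they cannot be isomorphic.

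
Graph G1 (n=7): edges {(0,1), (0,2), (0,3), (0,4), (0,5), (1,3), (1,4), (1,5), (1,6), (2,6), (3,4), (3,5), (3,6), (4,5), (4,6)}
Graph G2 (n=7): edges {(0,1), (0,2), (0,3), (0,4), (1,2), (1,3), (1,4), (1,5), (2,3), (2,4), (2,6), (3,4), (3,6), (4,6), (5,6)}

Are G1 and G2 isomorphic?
Yes, isomorphic

The graphs are isomorphic.
One valid mapping φ: V(G1) → V(G2): 0→1, 1→3, 2→5, 3→4, 4→2, 5→0, 6→6

Verify φ preserves adjacency — for each edge of G1, its image is an edge of G2:
  (0,1) → (φ(0),φ(1)) = (1,3) ∈ E(G2) ✓
  (0,2) → (φ(0),φ(2)) = (1,5) ∈ E(G2) ✓
  (0,3) → (φ(0),φ(3)) = (1,4) ∈ E(G2) ✓
  (0,4) → (φ(0),φ(4)) = (1,2) ∈ E(G2) ✓
  (0,5) → (φ(0),φ(5)) = (0,1) ∈ E(G2) ✓
  (1,3) → (φ(1),φ(3)) = (3,4) ∈ E(G2) ✓
  (1,4) → (φ(1),φ(4)) = (2,3) ∈ E(G2) ✓
  (1,5) → (φ(1),φ(5)) = (0,3) ∈ E(G2) ✓
  (1,6) → (φ(1),φ(6)) = (3,6) ∈ E(G2) ✓
  (2,6) → (φ(2),φ(6)) = (5,6) ∈ E(G2) ✓
  (3,4) → (φ(3),φ(4)) = (2,4) ∈ E(G2) ✓
  (3,5) → (φ(3),φ(5)) = (0,4) ∈ E(G2) ✓
  (3,6) → (φ(3),φ(6)) = (4,6) ∈ E(G2) ✓
  (4,5) → (φ(4),φ(5)) = (0,2) ∈ E(G2) ✓
  (4,6) → (φ(4),φ(6)) = (2,6) ∈ E(G2) ✓
All 15 edges of G1 map to edges of G2, and |E(G1)| = |E(G2)| = 15, so φ is a bijection on edges as well as vertices. Hence G1 ≅ G2.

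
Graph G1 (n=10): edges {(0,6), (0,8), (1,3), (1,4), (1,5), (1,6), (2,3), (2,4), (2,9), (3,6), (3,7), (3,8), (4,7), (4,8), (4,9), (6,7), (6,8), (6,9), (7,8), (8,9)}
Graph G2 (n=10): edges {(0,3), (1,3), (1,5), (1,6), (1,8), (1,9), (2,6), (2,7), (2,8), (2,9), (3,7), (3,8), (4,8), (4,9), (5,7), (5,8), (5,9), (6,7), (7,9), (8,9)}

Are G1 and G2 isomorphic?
Yes, isomorphic

The graphs are isomorphic.
One valid mapping φ: V(G1) → V(G2): 0→4, 1→3, 2→6, 3→1, 4→7, 5→0, 6→8, 7→5, 8→9, 9→2

Verify φ preserves adjacency — for each edge of G1, its image is an edge of G2:
  (0,6) → (φ(0),φ(6)) = (4,8) ∈ E(G2) ✓
  (0,8) → (φ(0),φ(8)) = (4,9) ∈ E(G2) ✓
  (1,3) → (φ(1),φ(3)) = (1,3) ∈ E(G2) ✓
  (1,4) → (φ(1),φ(4)) = (3,7) ∈ E(G2) ✓
  (1,5) → (φ(1),φ(5)) = (0,3) ∈ E(G2) ✓
  (1,6) → (φ(1),φ(6)) = (3,8) ∈ E(G2) ✓
  (2,3) → (φ(2),φ(3)) = (1,6) ∈ E(G2) ✓
  (2,4) → (φ(2),φ(4)) = (6,7) ∈ E(G2) ✓
  (2,9) → (φ(2),φ(9)) = (2,6) ∈ E(G2) ✓
  (3,6) → (φ(3),φ(6)) = (1,8) ∈ E(G2) ✓
  (3,7) → (φ(3),φ(7)) = (1,5) ∈ E(G2) ✓
  (3,8) → (φ(3),φ(8)) = (1,9) ∈ E(G2) ✓
  (4,7) → (φ(4),φ(7)) = (5,7) ∈ E(G2) ✓
  (4,8) → (φ(4),φ(8)) = (7,9) ∈ E(G2) ✓
  (4,9) → (φ(4),φ(9)) = (2,7) ∈ E(G2) ✓
  (6,7) → (φ(6),φ(7)) = (5,8) ∈ E(G2) ✓
  (6,8) → (φ(6),φ(8)) = (8,9) ∈ E(G2) ✓
  (6,9) → (φ(6),φ(9)) = (2,8) ∈ E(G2) ✓
  (7,8) → (φ(7),φ(8)) = (5,9) ∈ E(G2) ✓
  (8,9) → (φ(8),φ(9)) = (2,9) ∈ E(G2) ✓
All 20 edges of G1 map to edges of G2, and |E(G1)| = |E(G2)| = 20, so φ is a bijection on edges as well as vertices. Hence G1 ≅ G2.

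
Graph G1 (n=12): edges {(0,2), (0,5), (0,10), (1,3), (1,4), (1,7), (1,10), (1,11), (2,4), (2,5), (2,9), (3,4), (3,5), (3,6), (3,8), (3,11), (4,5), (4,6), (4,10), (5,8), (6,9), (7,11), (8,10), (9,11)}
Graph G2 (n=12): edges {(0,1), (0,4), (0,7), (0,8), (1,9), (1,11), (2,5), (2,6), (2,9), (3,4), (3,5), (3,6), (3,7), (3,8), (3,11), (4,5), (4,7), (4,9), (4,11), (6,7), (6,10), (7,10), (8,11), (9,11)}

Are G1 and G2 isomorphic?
Yes, isomorphic

The graphs are isomorphic.
One valid mapping φ: V(G1) → V(G2): 0→1, 1→7, 2→9, 3→3, 4→4, 5→11, 6→5, 7→10, 8→8, 9→2, 10→0, 11→6

Verify φ preserves adjacency — for each edge of G1, its image is an edge of G2:
  (0,2) → (φ(0),φ(2)) = (1,9) ∈ E(G2) ✓
  (0,5) → (φ(0),φ(5)) = (1,11) ∈ E(G2) ✓
  (0,10) → (φ(0),φ(10)) = (0,1) ∈ E(G2) ✓
  (1,3) → (φ(1),φ(3)) = (3,7) ∈ E(G2) ✓
  (1,4) → (φ(1),φ(4)) = (4,7) ∈ E(G2) ✓
  (1,7) → (φ(1),φ(7)) = (7,10) ∈ E(G2) ✓
  (1,10) → (φ(1),φ(10)) = (0,7) ∈ E(G2) ✓
  (1,11) → (φ(1),φ(11)) = (6,7) ∈ E(G2) ✓
  (2,4) → (φ(2),φ(4)) = (4,9) ∈ E(G2) ✓
  (2,5) → (φ(2),φ(5)) = (9,11) ∈ E(G2) ✓
  (2,9) → (φ(2),φ(9)) = (2,9) ∈ E(G2) ✓
  (3,4) → (φ(3),φ(4)) = (3,4) ∈ E(G2) ✓
  (3,5) → (φ(3),φ(5)) = (3,11) ∈ E(G2) ✓
  (3,6) → (φ(3),φ(6)) = (3,5) ∈ E(G2) ✓
  (3,8) → (φ(3),φ(8)) = (3,8) ∈ E(G2) ✓
  (3,11) → (φ(3),φ(11)) = (3,6) ∈ E(G2) ✓
  (4,5) → (φ(4),φ(5)) = (4,11) ∈ E(G2) ✓
  (4,6) → (φ(4),φ(6)) = (4,5) ∈ E(G2) ✓
  (4,10) → (φ(4),φ(10)) = (0,4) ∈ E(G2) ✓
  (5,8) → (φ(5),φ(8)) = (8,11) ∈ E(G2) ✓
  (6,9) → (φ(6),φ(9)) = (2,5) ∈ E(G2) ✓
  (7,11) → (φ(7),φ(11)) = (6,10) ∈ E(G2) ✓
  (8,10) → (φ(8),φ(10)) = (0,8) ∈ E(G2) ✓
  (9,11) → (φ(9),φ(11)) = (2,6) ∈ E(G2) ✓
All 24 edges of G1 map to edges of G2, and |E(G1)| = |E(G2)| = 24, so φ is a bijection on edges as well as vertices. Hence G1 ≅ G2.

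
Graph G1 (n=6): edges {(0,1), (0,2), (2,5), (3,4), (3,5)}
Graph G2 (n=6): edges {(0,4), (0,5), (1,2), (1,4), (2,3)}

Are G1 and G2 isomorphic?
Yes, isomorphic

The graphs are isomorphic.
One valid mapping φ: V(G1) → V(G2): 0→0, 1→5, 2→4, 3→2, 4→3, 5→1

Verify φ preserves adjacency — for each edge of G1, its image is an edge of G2:
  (0,1) → (φ(0),φ(1)) = (0,5) ∈ E(G2) ✓
  (0,2) → (φ(0),φ(2)) = (0,4) ∈ E(G2) ✓
  (2,5) → (φ(2),φ(5)) = (1,4) ∈ E(G2) ✓
  (3,4) → (φ(3),φ(4)) = (2,3) ∈ E(G2) ✓
  (3,5) → (φ(3),φ(5)) = (1,2) ∈ E(G2) ✓
All 5 edges of G1 map to edges of G2, and |E(G1)| = |E(G2)| = 5, so φ is a bijection on edges as well as vertices. Hence G1 ≅ G2.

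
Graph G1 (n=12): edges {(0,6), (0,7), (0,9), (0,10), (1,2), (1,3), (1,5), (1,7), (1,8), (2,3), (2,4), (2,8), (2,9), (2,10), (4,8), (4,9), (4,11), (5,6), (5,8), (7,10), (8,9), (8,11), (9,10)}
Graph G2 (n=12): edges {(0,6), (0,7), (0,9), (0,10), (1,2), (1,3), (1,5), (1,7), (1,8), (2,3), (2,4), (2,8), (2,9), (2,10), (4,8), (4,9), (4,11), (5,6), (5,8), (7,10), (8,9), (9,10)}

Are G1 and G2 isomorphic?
No, not isomorphic

The graphs are NOT isomorphic.

Counting edges: G1 has 23 edge(s); G2 has 22 edge(s).
Edge count is an isomorphism invariant (a bijection on vertices induces a bijection on edges), so differing edge counts rule out isomorphism.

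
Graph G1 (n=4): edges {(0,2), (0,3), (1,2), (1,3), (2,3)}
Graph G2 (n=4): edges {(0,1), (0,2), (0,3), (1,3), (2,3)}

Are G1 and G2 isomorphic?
Yes, isomorphic

The graphs are isomorphic.
One valid mapping φ: V(G1) → V(G2): 0→1, 1→2, 2→0, 3→3

Verify φ preserves adjacency — for each edge of G1, its image is an edge of G2:
  (0,2) → (φ(0),φ(2)) = (0,1) ∈ E(G2) ✓
  (0,3) → (φ(0),φ(3)) = (1,3) ∈ E(G2) ✓
  (1,2) → (φ(1),φ(2)) = (0,2) ∈ E(G2) ✓
  (1,3) → (φ(1),φ(3)) = (2,3) ∈ E(G2) ✓
  (2,3) → (φ(2),φ(3)) = (0,3) ∈ E(G2) ✓
All 5 edges of G1 map to edges of G2, and |E(G1)| = |E(G2)| = 5, so φ is a bijection on edges as well as vertices. Hence G1 ≅ G2.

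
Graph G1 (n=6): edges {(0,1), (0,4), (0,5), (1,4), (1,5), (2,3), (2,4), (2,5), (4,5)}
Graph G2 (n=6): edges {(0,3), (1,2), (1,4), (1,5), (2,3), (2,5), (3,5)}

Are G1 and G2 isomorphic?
No, not isomorphic

The graphs are NOT isomorphic.

Counting triangles (3-cliques): G1 has 5, G2 has 2.
Triangle count is an isomorphism invariant, so differing triangle counts rule out isomorphism.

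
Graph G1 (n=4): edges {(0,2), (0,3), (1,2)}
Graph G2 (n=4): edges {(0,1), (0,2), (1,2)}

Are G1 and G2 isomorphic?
No, not isomorphic

The graphs are NOT isomorphic.

Counting triangles (3-cliques): G1 has 0, G2 has 1.
Triangle count is an isomorphism invariant, so differing triangle counts rule out isomorphism.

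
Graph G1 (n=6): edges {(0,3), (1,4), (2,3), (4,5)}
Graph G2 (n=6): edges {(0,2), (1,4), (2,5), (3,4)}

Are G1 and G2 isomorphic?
Yes, isomorphic

The graphs are isomorphic.
One valid mapping φ: V(G1) → V(G2): 0→3, 1→0, 2→1, 3→4, 4→2, 5→5

Verify φ preserves adjacency — for each edge of G1, its image is an edge of G2:
  (0,3) → (φ(0),φ(3)) = (3,4) ∈ E(G2) ✓
  (1,4) → (φ(1),φ(4)) = (0,2) ∈ E(G2) ✓
  (2,3) → (φ(2),φ(3)) = (1,4) ∈ E(G2) ✓
  (4,5) → (φ(4),φ(5)) = (2,5) ∈ E(G2) ✓
All 4 edges of G1 map to edges of G2, and |E(G1)| = |E(G2)| = 4, so φ is a bijection on edges as well as vertices. Hence G1 ≅ G2.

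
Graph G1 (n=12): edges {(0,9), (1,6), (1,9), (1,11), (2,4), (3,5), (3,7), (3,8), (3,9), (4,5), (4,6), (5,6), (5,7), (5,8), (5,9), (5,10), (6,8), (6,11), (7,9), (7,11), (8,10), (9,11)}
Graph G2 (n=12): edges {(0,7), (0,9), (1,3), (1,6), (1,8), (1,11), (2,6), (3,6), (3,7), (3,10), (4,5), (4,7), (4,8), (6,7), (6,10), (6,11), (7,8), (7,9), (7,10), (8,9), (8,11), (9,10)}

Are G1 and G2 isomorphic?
Yes, isomorphic

The graphs are isomorphic.
One valid mapping φ: V(G1) → V(G2): 0→2, 1→11, 2→5, 3→10, 4→4, 5→7, 6→8, 7→3, 8→9, 9→6, 10→0, 11→1

Verify φ preserves adjacency — for each edge of G1, its image is an edge of G2:
  (0,9) → (φ(0),φ(9)) = (2,6) ∈ E(G2) ✓
  (1,6) → (φ(1),φ(6)) = (8,11) ∈ E(G2) ✓
  (1,9) → (φ(1),φ(9)) = (6,11) ∈ E(G2) ✓
  (1,11) → (φ(1),φ(11)) = (1,11) ∈ E(G2) ✓
  (2,4) → (φ(2),φ(4)) = (4,5) ∈ E(G2) ✓
  (3,5) → (φ(3),φ(5)) = (7,10) ∈ E(G2) ✓
  (3,7) → (φ(3),φ(7)) = (3,10) ∈ E(G2) ✓
  (3,8) → (φ(3),φ(8)) = (9,10) ∈ E(G2) ✓
  (3,9) → (φ(3),φ(9)) = (6,10) ∈ E(G2) ✓
  (4,5) → (φ(4),φ(5)) = (4,7) ∈ E(G2) ✓
  (4,6) → (φ(4),φ(6)) = (4,8) ∈ E(G2) ✓
  (5,6) → (φ(5),φ(6)) = (7,8) ∈ E(G2) ✓
  (5,7) → (φ(5),φ(7)) = (3,7) ∈ E(G2) ✓
  (5,8) → (φ(5),φ(8)) = (7,9) ∈ E(G2) ✓
  (5,9) → (φ(5),φ(9)) = (6,7) ∈ E(G2) ✓
  (5,10) → (φ(5),φ(10)) = (0,7) ∈ E(G2) ✓
  (6,8) → (φ(6),φ(8)) = (8,9) ∈ E(G2) ✓
  (6,11) → (φ(6),φ(11)) = (1,8) ∈ E(G2) ✓
  (7,9) → (φ(7),φ(9)) = (3,6) ∈ E(G2) ✓
  (7,11) → (φ(7),φ(11)) = (1,3) ∈ E(G2) ✓
  (8,10) → (φ(8),φ(10)) = (0,9) ∈ E(G2) ✓
  (9,11) → (φ(9),φ(11)) = (1,6) ∈ E(G2) ✓
All 22 edges of G1 map to edges of G2, and |E(G1)| = |E(G2)| = 22, so φ is a bijection on edges as well as vertices. Hence G1 ≅ G2.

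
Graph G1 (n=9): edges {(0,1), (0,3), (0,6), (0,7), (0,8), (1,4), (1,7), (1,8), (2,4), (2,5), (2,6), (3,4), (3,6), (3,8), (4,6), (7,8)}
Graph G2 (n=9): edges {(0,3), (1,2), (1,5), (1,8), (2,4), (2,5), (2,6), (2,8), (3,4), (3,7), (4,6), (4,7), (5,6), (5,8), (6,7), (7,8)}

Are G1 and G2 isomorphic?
Yes, isomorphic

The graphs are isomorphic.
One valid mapping φ: V(G1) → V(G2): 0→2, 1→8, 2→3, 3→6, 4→7, 5→0, 6→4, 7→1, 8→5

Verify φ preserves adjacency — for each edge of G1, its image is an edge of G2:
  (0,1) → (φ(0),φ(1)) = (2,8) ∈ E(G2) ✓
  (0,3) → (φ(0),φ(3)) = (2,6) ∈ E(G2) ✓
  (0,6) → (φ(0),φ(6)) = (2,4) ∈ E(G2) ✓
  (0,7) → (φ(0),φ(7)) = (1,2) ∈ E(G2) ✓
  (0,8) → (φ(0),φ(8)) = (2,5) ∈ E(G2) ✓
  (1,4) → (φ(1),φ(4)) = (7,8) ∈ E(G2) ✓
  (1,7) → (φ(1),φ(7)) = (1,8) ∈ E(G2) ✓
  (1,8) → (φ(1),φ(8)) = (5,8) ∈ E(G2) ✓
  (2,4) → (φ(2),φ(4)) = (3,7) ∈ E(G2) ✓
  (2,5) → (φ(2),φ(5)) = (0,3) ∈ E(G2) ✓
  (2,6) → (φ(2),φ(6)) = (3,4) ∈ E(G2) ✓
  (3,4) → (φ(3),φ(4)) = (6,7) ∈ E(G2) ✓
  (3,6) → (φ(3),φ(6)) = (4,6) ∈ E(G2) ✓
  (3,8) → (φ(3),φ(8)) = (5,6) ∈ E(G2) ✓
  (4,6) → (φ(4),φ(6)) = (4,7) ∈ E(G2) ✓
  (7,8) → (φ(7),φ(8)) = (1,5) ∈ E(G2) ✓
All 16 edges of G1 map to edges of G2, and |E(G1)| = |E(G2)| = 16, so φ is a bijection on edges as well as vertices. Hence G1 ≅ G2.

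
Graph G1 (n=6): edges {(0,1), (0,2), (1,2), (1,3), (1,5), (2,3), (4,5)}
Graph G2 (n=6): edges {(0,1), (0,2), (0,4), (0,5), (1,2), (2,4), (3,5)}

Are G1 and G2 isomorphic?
Yes, isomorphic

The graphs are isomorphic.
One valid mapping φ: V(G1) → V(G2): 0→4, 1→0, 2→2, 3→1, 4→3, 5→5

Verify φ preserves adjacency — for each edge of G1, its image is an edge of G2:
  (0,1) → (φ(0),φ(1)) = (0,4) ∈ E(G2) ✓
  (0,2) → (φ(0),φ(2)) = (2,4) ∈ E(G2) ✓
  (1,2) → (φ(1),φ(2)) = (0,2) ∈ E(G2) ✓
  (1,3) → (φ(1),φ(3)) = (0,1) ∈ E(G2) ✓
  (1,5) → (φ(1),φ(5)) = (0,5) ∈ E(G2) ✓
  (2,3) → (φ(2),φ(3)) = (1,2) ∈ E(G2) ✓
  (4,5) → (φ(4),φ(5)) = (3,5) ∈ E(G2) ✓
All 7 edges of G1 map to edges of G2, and |E(G1)| = |E(G2)| = 7, so φ is a bijection on edges as well as vertices. Hence G1 ≅ G2.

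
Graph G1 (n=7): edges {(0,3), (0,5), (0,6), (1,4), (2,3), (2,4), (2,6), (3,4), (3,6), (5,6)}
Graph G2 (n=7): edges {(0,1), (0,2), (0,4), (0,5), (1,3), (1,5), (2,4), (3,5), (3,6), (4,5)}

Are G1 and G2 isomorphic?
Yes, isomorphic

The graphs are isomorphic.
One valid mapping φ: V(G1) → V(G2): 0→4, 1→6, 2→1, 3→5, 4→3, 5→2, 6→0

Verify φ preserves adjacency — for each edge of G1, its image is an edge of G2:
  (0,3) → (φ(0),φ(3)) = (4,5) ∈ E(G2) ✓
  (0,5) → (φ(0),φ(5)) = (2,4) ∈ E(G2) ✓
  (0,6) → (φ(0),φ(6)) = (0,4) ∈ E(G2) ✓
  (1,4) → (φ(1),φ(4)) = (3,6) ∈ E(G2) ✓
  (2,3) → (φ(2),φ(3)) = (1,5) ∈ E(G2) ✓
  (2,4) → (φ(2),φ(4)) = (1,3) ∈ E(G2) ✓
  (2,6) → (φ(2),φ(6)) = (0,1) ∈ E(G2) ✓
  (3,4) → (φ(3),φ(4)) = (3,5) ∈ E(G2) ✓
  (3,6) → (φ(3),φ(6)) = (0,5) ∈ E(G2) ✓
  (5,6) → (φ(5),φ(6)) = (0,2) ∈ E(G2) ✓
All 10 edges of G1 map to edges of G2, and |E(G1)| = |E(G2)| = 10, so φ is a bijection on edges as well as vertices. Hence G1 ≅ G2.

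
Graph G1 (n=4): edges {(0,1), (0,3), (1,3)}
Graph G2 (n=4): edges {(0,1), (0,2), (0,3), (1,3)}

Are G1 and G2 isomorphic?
No, not isomorphic

The graphs are NOT isomorphic.

Counting edges: G1 has 3 edge(s); G2 has 4 edge(s).
Edge count is an isomorphism invariant (a bijection on vertices induces a bijection on edges), so differing edge counts rule out isomorphism.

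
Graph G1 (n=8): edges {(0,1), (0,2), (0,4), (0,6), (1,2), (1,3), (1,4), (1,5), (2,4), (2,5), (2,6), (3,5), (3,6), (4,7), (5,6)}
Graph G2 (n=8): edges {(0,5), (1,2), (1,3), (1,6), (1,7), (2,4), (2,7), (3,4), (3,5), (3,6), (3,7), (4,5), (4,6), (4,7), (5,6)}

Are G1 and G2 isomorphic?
Yes, isomorphic

The graphs are isomorphic.
One valid mapping φ: V(G1) → V(G2): 0→6, 1→4, 2→3, 3→2, 4→5, 5→7, 6→1, 7→0

Verify φ preserves adjacency — for each edge of G1, its image is an edge of G2:
  (0,1) → (φ(0),φ(1)) = (4,6) ∈ E(G2) ✓
  (0,2) → (φ(0),φ(2)) = (3,6) ∈ E(G2) ✓
  (0,4) → (φ(0),φ(4)) = (5,6) ∈ E(G2) ✓
  (0,6) → (φ(0),φ(6)) = (1,6) ∈ E(G2) ✓
  (1,2) → (φ(1),φ(2)) = (3,4) ∈ E(G2) ✓
  (1,3) → (φ(1),φ(3)) = (2,4) ∈ E(G2) ✓
  (1,4) → (φ(1),φ(4)) = (4,5) ∈ E(G2) ✓
  (1,5) → (φ(1),φ(5)) = (4,7) ∈ E(G2) ✓
  (2,4) → (φ(2),φ(4)) = (3,5) ∈ E(G2) ✓
  (2,5) → (φ(2),φ(5)) = (3,7) ∈ E(G2) ✓
  (2,6) → (φ(2),φ(6)) = (1,3) ∈ E(G2) ✓
  (3,5) → (φ(3),φ(5)) = (2,7) ∈ E(G2) ✓
  (3,6) → (φ(3),φ(6)) = (1,2) ∈ E(G2) ✓
  (4,7) → (φ(4),φ(7)) = (0,5) ∈ E(G2) ✓
  (5,6) → (φ(5),φ(6)) = (1,7) ∈ E(G2) ✓
All 15 edges of G1 map to edges of G2, and |E(G1)| = |E(G2)| = 15, so φ is a bijection on edges as well as vertices. Hence G1 ≅ G2.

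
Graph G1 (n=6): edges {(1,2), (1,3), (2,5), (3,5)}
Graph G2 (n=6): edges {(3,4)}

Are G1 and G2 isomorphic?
No, not isomorphic

The graphs are NOT isomorphic.

Connected components of G1: 3 component(s) with vertex sets [[0], [4], [1, 2, 3, 5]], sizes [1, 1, 4].
Connected components of G2: 5 component(s) with vertex sets [[0], [1], [2], [5], [3, 4]], sizes [1, 1, 1, 1, 2].
The number of connected components (and the multiset of component sizes) is an isomorphism invariant — an isomorphism maps each component of G1 bijectively onto a component of G2. Since G1 has 3 component(s) and G2 has 5, they cannot be isomorphic.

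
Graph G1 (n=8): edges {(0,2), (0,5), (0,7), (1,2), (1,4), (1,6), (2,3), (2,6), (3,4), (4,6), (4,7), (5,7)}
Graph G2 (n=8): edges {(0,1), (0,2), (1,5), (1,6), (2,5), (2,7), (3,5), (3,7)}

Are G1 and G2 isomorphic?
No, not isomorphic

The graphs are NOT isomorphic.

Counting triangles (3-cliques): G1 has 3, G2 has 0.
Triangle count is an isomorphism invariant, so differing triangle counts rule out isomorphism.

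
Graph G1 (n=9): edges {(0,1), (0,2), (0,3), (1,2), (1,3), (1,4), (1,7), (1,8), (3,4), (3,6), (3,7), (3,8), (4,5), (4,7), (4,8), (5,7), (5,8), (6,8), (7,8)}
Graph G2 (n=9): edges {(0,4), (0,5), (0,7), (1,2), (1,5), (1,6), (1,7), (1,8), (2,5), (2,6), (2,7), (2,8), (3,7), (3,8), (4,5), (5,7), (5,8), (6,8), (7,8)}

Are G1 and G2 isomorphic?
Yes, isomorphic

The graphs are isomorphic.
One valid mapping φ: V(G1) → V(G2): 0→0, 1→5, 2→4, 3→7, 4→2, 5→6, 6→3, 7→1, 8→8

Verify φ preserves adjacency — for each edge of G1, its image is an edge of G2:
  (0,1) → (φ(0),φ(1)) = (0,5) ∈ E(G2) ✓
  (0,2) → (φ(0),φ(2)) = (0,4) ∈ E(G2) ✓
  (0,3) → (φ(0),φ(3)) = (0,7) ∈ E(G2) ✓
  (1,2) → (φ(1),φ(2)) = (4,5) ∈ E(G2) ✓
  (1,3) → (φ(1),φ(3)) = (5,7) ∈ E(G2) ✓
  (1,4) → (φ(1),φ(4)) = (2,5) ∈ E(G2) ✓
  (1,7) → (φ(1),φ(7)) = (1,5) ∈ E(G2) ✓
  (1,8) → (φ(1),φ(8)) = (5,8) ∈ E(G2) ✓
  (3,4) → (φ(3),φ(4)) = (2,7) ∈ E(G2) ✓
  (3,6) → (φ(3),φ(6)) = (3,7) ∈ E(G2) ✓
  (3,7) → (φ(3),φ(7)) = (1,7) ∈ E(G2) ✓
  (3,8) → (φ(3),φ(8)) = (7,8) ∈ E(G2) ✓
  (4,5) → (φ(4),φ(5)) = (2,6) ∈ E(G2) ✓
  (4,7) → (φ(4),φ(7)) = (1,2) ∈ E(G2) ✓
  (4,8) → (φ(4),φ(8)) = (2,8) ∈ E(G2) ✓
  (5,7) → (φ(5),φ(7)) = (1,6) ∈ E(G2) ✓
  (5,8) → (φ(5),φ(8)) = (6,8) ∈ E(G2) ✓
  (6,8) → (φ(6),φ(8)) = (3,8) ∈ E(G2) ✓
  (7,8) → (φ(7),φ(8)) = (1,8) ∈ E(G2) ✓
All 19 edges of G1 map to edges of G2, and |E(G1)| = |E(G2)| = 19, so φ is a bijection on edges as well as vertices. Hence G1 ≅ G2.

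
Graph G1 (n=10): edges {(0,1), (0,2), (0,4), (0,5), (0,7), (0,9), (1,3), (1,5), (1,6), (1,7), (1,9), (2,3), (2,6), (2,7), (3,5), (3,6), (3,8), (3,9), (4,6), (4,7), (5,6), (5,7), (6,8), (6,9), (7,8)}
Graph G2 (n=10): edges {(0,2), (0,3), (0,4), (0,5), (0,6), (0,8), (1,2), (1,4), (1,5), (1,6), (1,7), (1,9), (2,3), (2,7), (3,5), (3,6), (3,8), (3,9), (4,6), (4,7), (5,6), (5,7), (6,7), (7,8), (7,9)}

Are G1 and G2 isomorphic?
Yes, isomorphic

The graphs are isomorphic.
One valid mapping φ: V(G1) → V(G2): 0→0, 1→6, 2→2, 3→1, 4→8, 5→5, 6→7, 7→3, 8→9, 9→4

Verify φ preserves adjacency — for each edge of G1, its image is an edge of G2:
  (0,1) → (φ(0),φ(1)) = (0,6) ∈ E(G2) ✓
  (0,2) → (φ(0),φ(2)) = (0,2) ∈ E(G2) ✓
  (0,4) → (φ(0),φ(4)) = (0,8) ∈ E(G2) ✓
  (0,5) → (φ(0),φ(5)) = (0,5) ∈ E(G2) ✓
  (0,7) → (φ(0),φ(7)) = (0,3) ∈ E(G2) ✓
  (0,9) → (φ(0),φ(9)) = (0,4) ∈ E(G2) ✓
  (1,3) → (φ(1),φ(3)) = (1,6) ∈ E(G2) ✓
  (1,5) → (φ(1),φ(5)) = (5,6) ∈ E(G2) ✓
  (1,6) → (φ(1),φ(6)) = (6,7) ∈ E(G2) ✓
  (1,7) → (φ(1),φ(7)) = (3,6) ∈ E(G2) ✓
  (1,9) → (φ(1),φ(9)) = (4,6) ∈ E(G2) ✓
  (2,3) → (φ(2),φ(3)) = (1,2) ∈ E(G2) ✓
  (2,6) → (φ(2),φ(6)) = (2,7) ∈ E(G2) ✓
  (2,7) → (φ(2),φ(7)) = (2,3) ∈ E(G2) ✓
  (3,5) → (φ(3),φ(5)) = (1,5) ∈ E(G2) ✓
  (3,6) → (φ(3),φ(6)) = (1,7) ∈ E(G2) ✓
  (3,8) → (φ(3),φ(8)) = (1,9) ∈ E(G2) ✓
  (3,9) → (φ(3),φ(9)) = (1,4) ∈ E(G2) ✓
  (4,6) → (φ(4),φ(6)) = (7,8) ∈ E(G2) ✓
  (4,7) → (φ(4),φ(7)) = (3,8) ∈ E(G2) ✓
  (5,6) → (φ(5),φ(6)) = (5,7) ∈ E(G2) ✓
  (5,7) → (φ(5),φ(7)) = (3,5) ∈ E(G2) ✓
  (6,8) → (φ(6),φ(8)) = (7,9) ∈ E(G2) ✓
  (6,9) → (φ(6),φ(9)) = (4,7) ∈ E(G2) ✓
  (7,8) → (φ(7),φ(8)) = (3,9) ∈ E(G2) ✓
All 25 edges of G1 map to edges of G2, and |E(G1)| = |E(G2)| = 25, so φ is a bijection on edges as well as vertices. Hence G1 ≅ G2.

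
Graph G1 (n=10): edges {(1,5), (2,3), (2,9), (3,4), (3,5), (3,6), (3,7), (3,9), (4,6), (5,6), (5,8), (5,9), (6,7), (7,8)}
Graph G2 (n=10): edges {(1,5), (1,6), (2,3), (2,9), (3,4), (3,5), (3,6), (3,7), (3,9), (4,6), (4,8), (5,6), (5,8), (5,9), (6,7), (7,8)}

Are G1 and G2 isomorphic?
No, not isomorphic

The graphs are NOT isomorphic.

Counting edges: G1 has 14 edge(s); G2 has 16 edge(s).
Edge count is an isomorphism invariant (a bijection on vertices induces a bijection on edges), so differing edge counts rule out isomorphism.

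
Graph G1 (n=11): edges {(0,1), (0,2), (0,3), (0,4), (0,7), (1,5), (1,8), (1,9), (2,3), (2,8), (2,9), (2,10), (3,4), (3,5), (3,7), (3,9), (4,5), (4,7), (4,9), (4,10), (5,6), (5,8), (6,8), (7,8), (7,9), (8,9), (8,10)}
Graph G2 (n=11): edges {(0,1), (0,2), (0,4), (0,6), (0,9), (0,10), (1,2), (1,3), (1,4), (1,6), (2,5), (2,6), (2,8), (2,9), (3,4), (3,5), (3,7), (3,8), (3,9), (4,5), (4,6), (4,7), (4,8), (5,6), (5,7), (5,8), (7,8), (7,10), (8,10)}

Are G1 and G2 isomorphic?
No, not isomorphic

The graphs are NOT isomorphic.

Degrees in G1: deg(0)=5, deg(1)=4, deg(2)=5, deg(3)=6, deg(4)=6, deg(5)=5, deg(6)=2, deg(7)=5, deg(8)=7, deg(9)=6, deg(10)=3.
Sorted degree sequence of G1: [7, 6, 6, 6, 5, 5, 5, 5, 4, 3, 2].
Degrees in G2: deg(0)=6, deg(1)=5, deg(2)=6, deg(3)=6, deg(4)=7, deg(5)=6, deg(6)=5, deg(7)=5, deg(8)=6, deg(9)=3, deg(10)=3.
Sorted degree sequence of G2: [7, 6, 6, 6, 6, 6, 5, 5, 5, 3, 3].
The (sorted) degree sequence is an isomorphism invariant, so since G1 and G2 have different degree sequences they cannot be isomorphic.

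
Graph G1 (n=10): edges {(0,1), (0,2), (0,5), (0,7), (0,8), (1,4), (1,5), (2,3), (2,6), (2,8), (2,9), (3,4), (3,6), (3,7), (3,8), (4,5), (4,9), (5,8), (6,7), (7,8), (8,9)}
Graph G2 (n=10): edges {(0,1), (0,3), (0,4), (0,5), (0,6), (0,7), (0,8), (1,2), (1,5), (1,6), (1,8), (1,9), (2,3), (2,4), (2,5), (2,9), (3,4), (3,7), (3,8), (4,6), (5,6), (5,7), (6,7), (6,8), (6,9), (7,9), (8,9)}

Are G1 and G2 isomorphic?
No, not isomorphic

The graphs are NOT isomorphic.

Counting triangles (3-cliques): G1 has 10, G2 has 21.
Triangle count is an isomorphism invariant, so differing triangle counts rule out isomorphism.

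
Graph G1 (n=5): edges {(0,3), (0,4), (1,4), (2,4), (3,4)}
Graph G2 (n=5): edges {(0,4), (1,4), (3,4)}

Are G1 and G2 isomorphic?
No, not isomorphic

The graphs are NOT isomorphic.

Counting edges: G1 has 5 edge(s); G2 has 3 edge(s).
Edge count is an isomorphism invariant (a bijection on vertices induces a bijection on edges), so differing edge counts rule out isomorphism.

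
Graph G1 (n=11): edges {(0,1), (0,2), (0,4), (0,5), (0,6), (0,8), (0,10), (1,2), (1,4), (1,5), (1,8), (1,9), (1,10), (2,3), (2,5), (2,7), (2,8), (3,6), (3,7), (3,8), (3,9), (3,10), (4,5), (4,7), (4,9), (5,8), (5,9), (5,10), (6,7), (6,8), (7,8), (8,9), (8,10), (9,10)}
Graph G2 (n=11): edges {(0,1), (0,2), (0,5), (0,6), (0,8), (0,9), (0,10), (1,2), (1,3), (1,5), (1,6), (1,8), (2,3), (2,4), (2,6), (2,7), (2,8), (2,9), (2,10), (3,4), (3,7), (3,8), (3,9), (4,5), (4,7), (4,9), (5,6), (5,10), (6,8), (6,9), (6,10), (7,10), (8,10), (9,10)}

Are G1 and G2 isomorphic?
Yes, isomorphic

The graphs are isomorphic.
One valid mapping φ: V(G1) → V(G2): 0→10, 1→0, 2→9, 3→3, 4→5, 5→6, 6→7, 7→4, 8→2, 9→1, 10→8

Verify φ preserves adjacency — for each edge of G1, its image is an edge of G2:
  (0,1) → (φ(0),φ(1)) = (0,10) ∈ E(G2) ✓
  (0,2) → (φ(0),φ(2)) = (9,10) ∈ E(G2) ✓
  (0,4) → (φ(0),φ(4)) = (5,10) ∈ E(G2) ✓
  (0,5) → (φ(0),φ(5)) = (6,10) ∈ E(G2) ✓
  (0,6) → (φ(0),φ(6)) = (7,10) ∈ E(G2) ✓
  (0,8) → (φ(0),φ(8)) = (2,10) ∈ E(G2) ✓
  (0,10) → (φ(0),φ(10)) = (8,10) ∈ E(G2) ✓
  (1,2) → (φ(1),φ(2)) = (0,9) ∈ E(G2) ✓
  (1,4) → (φ(1),φ(4)) = (0,5) ∈ E(G2) ✓
  (1,5) → (φ(1),φ(5)) = (0,6) ∈ E(G2) ✓
  (1,8) → (φ(1),φ(8)) = (0,2) ∈ E(G2) ✓
  (1,9) → (φ(1),φ(9)) = (0,1) ∈ E(G2) ✓
  (1,10) → (φ(1),φ(10)) = (0,8) ∈ E(G2) ✓
  (2,3) → (φ(2),φ(3)) = (3,9) ∈ E(G2) ✓
  (2,5) → (φ(2),φ(5)) = (6,9) ∈ E(G2) ✓
  (2,7) → (φ(2),φ(7)) = (4,9) ∈ E(G2) ✓
  (2,8) → (φ(2),φ(8)) = (2,9) ∈ E(G2) ✓
  (3,6) → (φ(3),φ(6)) = (3,7) ∈ E(G2) ✓
  (3,7) → (φ(3),φ(7)) = (3,4) ∈ E(G2) ✓
  (3,8) → (φ(3),φ(8)) = (2,3) ∈ E(G2) ✓
  (3,9) → (φ(3),φ(9)) = (1,3) ∈ E(G2) ✓
  (3,10) → (φ(3),φ(10)) = (3,8) ∈ E(G2) ✓
  (4,5) → (φ(4),φ(5)) = (5,6) ∈ E(G2) ✓
  (4,7) → (φ(4),φ(7)) = (4,5) ∈ E(G2) ✓
  (4,9) → (φ(4),φ(9)) = (1,5) ∈ E(G2) ✓
  (5,8) → (φ(5),φ(8)) = (2,6) ∈ E(G2) ✓
  (5,9) → (φ(5),φ(9)) = (1,6) ∈ E(G2) ✓
  (5,10) → (φ(5),φ(10)) = (6,8) ∈ E(G2) ✓
  (6,7) → (φ(6),φ(7)) = (4,7) ∈ E(G2) ✓
  (6,8) → (φ(6),φ(8)) = (2,7) ∈ E(G2) ✓
  (7,8) → (φ(7),φ(8)) = (2,4) ∈ E(G2) ✓
  (8,9) → (φ(8),φ(9)) = (1,2) ∈ E(G2) ✓
  (8,10) → (φ(8),φ(10)) = (2,8) ∈ E(G2) ✓
  (9,10) → (φ(9),φ(10)) = (1,8) ∈ E(G2) ✓
All 34 edges of G1 map to edges of G2, and |E(G1)| = |E(G2)| = 34, so φ is a bijection on edges as well as vertices. Hence G1 ≅ G2.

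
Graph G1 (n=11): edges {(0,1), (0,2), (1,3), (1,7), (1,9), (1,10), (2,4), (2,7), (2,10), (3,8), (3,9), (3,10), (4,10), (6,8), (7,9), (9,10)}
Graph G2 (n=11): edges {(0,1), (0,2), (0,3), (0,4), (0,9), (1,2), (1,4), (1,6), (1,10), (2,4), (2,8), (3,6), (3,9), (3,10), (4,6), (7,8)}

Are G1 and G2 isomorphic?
Yes, isomorphic

The graphs are isomorphic.
One valid mapping φ: V(G1) → V(G2): 0→10, 1→1, 2→3, 3→2, 4→9, 5→5, 6→7, 7→6, 8→8, 9→4, 10→0

Verify φ preserves adjacency — for each edge of G1, its image is an edge of G2:
  (0,1) → (φ(0),φ(1)) = (1,10) ∈ E(G2) ✓
  (0,2) → (φ(0),φ(2)) = (3,10) ∈ E(G2) ✓
  (1,3) → (φ(1),φ(3)) = (1,2) ∈ E(G2) ✓
  (1,7) → (φ(1),φ(7)) = (1,6) ∈ E(G2) ✓
  (1,9) → (φ(1),φ(9)) = (1,4) ∈ E(G2) ✓
  (1,10) → (φ(1),φ(10)) = (0,1) ∈ E(G2) ✓
  (2,4) → (φ(2),φ(4)) = (3,9) ∈ E(G2) ✓
  (2,7) → (φ(2),φ(7)) = (3,6) ∈ E(G2) ✓
  (2,10) → (φ(2),φ(10)) = (0,3) ∈ E(G2) ✓
  (3,8) → (φ(3),φ(8)) = (2,8) ∈ E(G2) ✓
  (3,9) → (φ(3),φ(9)) = (2,4) ∈ E(G2) ✓
  (3,10) → (φ(3),φ(10)) = (0,2) ∈ E(G2) ✓
  (4,10) → (φ(4),φ(10)) = (0,9) ∈ E(G2) ✓
  (6,8) → (φ(6),φ(8)) = (7,8) ∈ E(G2) ✓
  (7,9) → (φ(7),φ(9)) = (4,6) ∈ E(G2) ✓
  (9,10) → (φ(9),φ(10)) = (0,4) ∈ E(G2) ✓
All 16 edges of G1 map to edges of G2, and |E(G1)| = |E(G2)| = 16, so φ is a bijection on edges as well as vertices. Hence G1 ≅ G2.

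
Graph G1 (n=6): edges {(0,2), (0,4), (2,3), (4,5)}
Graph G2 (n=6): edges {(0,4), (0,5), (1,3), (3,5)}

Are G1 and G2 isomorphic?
Yes, isomorphic

The graphs are isomorphic.
One valid mapping φ: V(G1) → V(G2): 0→5, 1→2, 2→0, 3→4, 4→3, 5→1

Verify φ preserves adjacency — for each edge of G1, its image is an edge of G2:
  (0,2) → (φ(0),φ(2)) = (0,5) ∈ E(G2) ✓
  (0,4) → (φ(0),φ(4)) = (3,5) ∈ E(G2) ✓
  (2,3) → (φ(2),φ(3)) = (0,4) ∈ E(G2) ✓
  (4,5) → (φ(4),φ(5)) = (1,3) ∈ E(G2) ✓
All 4 edges of G1 map to edges of G2, and |E(G1)| = |E(G2)| = 4, so φ is a bijection on edges as well as vertices. Hence G1 ≅ G2.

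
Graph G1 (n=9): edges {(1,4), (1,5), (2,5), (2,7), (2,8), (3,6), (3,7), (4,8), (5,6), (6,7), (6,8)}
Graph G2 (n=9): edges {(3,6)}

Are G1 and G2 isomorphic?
No, not isomorphic

The graphs are NOT isomorphic.

Connected components of G1: 2 component(s) with vertex sets [[0], [1, 2, 3, 4, 5, 6, 7, 8]], sizes [1, 8].
Connected components of G2: 8 component(s) with vertex sets [[0], [1], [2], [4], [5], [7], [8], [3, 6]], sizes [1, 1, 1, 1, 1, 1, 1, 2].
The number of connected components (and the multiset of component sizes) is an isomorphism invariant — an isomorphism maps each component of G1 bijectively onto a component of G2. Since G1 has 2 component(s) and G2 has 8, they cannot be isomorphic.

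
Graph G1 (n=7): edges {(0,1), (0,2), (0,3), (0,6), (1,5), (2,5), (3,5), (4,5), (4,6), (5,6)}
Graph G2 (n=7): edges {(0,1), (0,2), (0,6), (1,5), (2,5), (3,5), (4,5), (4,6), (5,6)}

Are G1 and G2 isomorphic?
No, not isomorphic

The graphs are NOT isomorphic.

Counting edges: G1 has 10 edge(s); G2 has 9 edge(s).
Edge count is an isomorphism invariant (a bijection on vertices induces a bijection on edges), so differing edge counts rule out isomorphism.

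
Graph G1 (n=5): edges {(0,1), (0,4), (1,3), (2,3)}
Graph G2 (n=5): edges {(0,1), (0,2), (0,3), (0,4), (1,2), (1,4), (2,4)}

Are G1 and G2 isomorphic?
No, not isomorphic

The graphs are NOT isomorphic.

Degrees in G1: deg(0)=2, deg(1)=2, deg(2)=1, deg(3)=2, deg(4)=1.
Sorted degree sequence of G1: [2, 2, 2, 1, 1].
Degrees in G2: deg(0)=4, deg(1)=3, deg(2)=3, deg(3)=1, deg(4)=3.
Sorted degree sequence of G2: [4, 3, 3, 3, 1].
The (sorted) degree sequence is an isomorphism invariant, so since G1 and G2 have different degree sequences they cannot be isomorphic.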